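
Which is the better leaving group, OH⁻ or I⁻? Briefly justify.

I⁻ is the better leaving group.
pKₐ(HI) ≈ -10 versus pKₐ(H₂O) ≈ 15.7: I⁻ is the much weaker base.
Large, highly polarisable; very weak base.

I⁻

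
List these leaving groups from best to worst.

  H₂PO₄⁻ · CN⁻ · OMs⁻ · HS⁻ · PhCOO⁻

OMs⁻ > H₂PO₄⁻ > PhCOO⁻ > HS⁻ > CN⁻

OMs⁻: pKₐ(CH₃SO₃H (MsOH)) ≈ -1.9
H₂PO₄⁻: pKₐ(H₃PO₄) ≈ 2.1
PhCOO⁻: pKₐ(C₆H₅COOH) ≈ 4.2
HS⁻: pKₐ(H₂S) ≈ 7
CN⁻: pKₐ(HCN) ≈ 9.2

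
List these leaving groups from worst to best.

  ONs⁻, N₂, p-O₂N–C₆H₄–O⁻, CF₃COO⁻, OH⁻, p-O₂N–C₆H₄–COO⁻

OH⁻ < p-O₂N–C₆H₄–O⁻ < p-O₂N–C₆H₄–COO⁻ < CF₃COO⁻ < ONs⁻ < N₂

N₂: no meaningful conjugate acid; N₂ departs as an exceptionally stable neutral molecule
ONs⁻: pKₐ(p-O₂NC₆H₄SO₃H) ≈ -3.5
CF₃COO⁻: pKₐ(CF₃COOH) ≈ 0.2
p-O₂N–C₆H₄–COO⁻: pKₐ(p-nitrobenzoic acid) ≈ 3.4
p-O₂N–C₆H₄–O⁻: pKₐ(p-nitrophenol) ≈ 7.2
OH⁻: pKₐ(H₂O) ≈ 15.7
The question asks for worst first, so the sequence is read in increasing leaving-group ability.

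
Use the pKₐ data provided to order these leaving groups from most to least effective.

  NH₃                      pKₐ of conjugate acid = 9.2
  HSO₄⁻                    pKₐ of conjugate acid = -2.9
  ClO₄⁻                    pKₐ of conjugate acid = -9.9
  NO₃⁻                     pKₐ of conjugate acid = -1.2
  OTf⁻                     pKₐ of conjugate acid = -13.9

Lower conjugate-acid pKₐ ⇒ weaker base ⇒ better leaving group.
Sorting by the given values: OTf⁻ (-13.9), ClO₄⁻ (-9.9), HSO₄⁻ (-2.9), NO₃⁻ (-1.2), NH₃ (9.2).

OTf⁻ > ClO₄⁻ > HSO₄⁻ > NO₃⁻ > NH₃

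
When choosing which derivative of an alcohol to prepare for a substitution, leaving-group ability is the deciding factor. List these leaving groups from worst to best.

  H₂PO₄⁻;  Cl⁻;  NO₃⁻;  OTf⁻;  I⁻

Leaving-group ability tracks the stability of the departed species; conjugate-acid pKₐ is the usual yardstick (lower pKₐ → better LG).
OTf⁻: pKₐ(CF₃SO₃H (triflic acid)) ≈ -14 — charge spread over three oxygens and a CF₃ group; the premier leaving group in synthesis
I⁻: pKₐ(HI) ≈ -10
Cl⁻: pKₐ(HCl) ≈ -7 — moderately weak base
NO₃⁻: pKₐ(HNO₃) ≈ -1.3
H₂PO₄⁻: pKₐ(H₃PO₄) ≈ 2.1
Reversing gives the worst-to-best order requested.

H₂PO₄⁻ < NO₃⁻ < Cl⁻ < I⁻ < OTf⁻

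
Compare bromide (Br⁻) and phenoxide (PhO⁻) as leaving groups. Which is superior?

bromide (Br⁻)

bromide (Br⁻) is the better leaving group.
pKₐ(HBr) ≈ -9 versus pKₐ(C₆H₅OH (phenol)) ≈ 10: bromide (Br⁻) is the much weaker base.
Weak base; good leaving group.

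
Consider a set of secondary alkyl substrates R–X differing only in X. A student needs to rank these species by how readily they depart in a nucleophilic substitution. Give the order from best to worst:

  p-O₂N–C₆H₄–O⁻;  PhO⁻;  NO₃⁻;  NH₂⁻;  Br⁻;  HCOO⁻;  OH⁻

Br⁻ > NO₃⁻ > HCOO⁻ > p-O₂N–C₆H₄–O⁻ > PhO⁻ > OH⁻ > NH₂⁻

Rank by basicity of the departing species: weakest base leaves most easily.
Br⁻: pKₐ(HBr) ≈ -9 — weak base; good leaving group
NO₃⁻: pKₐ(HNO₃) ≈ -1.3 — resonance-delocalised over three oxygens
HCOO⁻: pKₐ(HCOOH) ≈ 3.8 — resonance-stabilised carboxylate
p-O₂N–C₆H₄–O⁻: pKₐ(p-nitrophenol) ≈ 7.2
PhO⁻: pKₐ(C₆H₅OH (phenol)) ≈ 10
OH⁻: pKₐ(H₂O) ≈ 15.7
NH₂⁻: pKₐ(NH₃) ≈ 38 — extremely strong base; never a leaving group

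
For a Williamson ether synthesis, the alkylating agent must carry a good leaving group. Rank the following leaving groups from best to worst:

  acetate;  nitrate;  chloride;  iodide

iodide: pKₐ(HI) ≈ -10 — large, highly polarisable; very weak base
chloride: pKₐ(HCl) ≈ -7
nitrate: pKₐ(HNO₃) ≈ -1.3
acetate: pKₐ(CH₃COOH) ≈ 4.8 — resonance-stabilised but still a weak base

iodide > chloride > nitrate > acetate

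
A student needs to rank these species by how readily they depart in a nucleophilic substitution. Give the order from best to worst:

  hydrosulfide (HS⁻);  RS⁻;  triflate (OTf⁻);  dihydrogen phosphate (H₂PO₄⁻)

triflate (OTf⁻) > dihydrogen phosphate (H₂PO₄⁻) > hydrosulfide (HS⁻) > RS⁻

triflate (OTf⁻): pKₐ(CF₃SO₃H (triflic acid)) ≈ -14 — charge spread over three oxygens and a CF₃ group; the premier leaving group in synthesis
dihydrogen phosphate (H₂PO₄⁻): pKₐ(H₃PO₄) ≈ 2.1 — moderate base; biological leaving group after further activation
hydrosulfide (HS⁻): pKₐ(H₂S) ≈ 7
RS⁻: pKₐ(RSH (a thiol)) ≈ 10.5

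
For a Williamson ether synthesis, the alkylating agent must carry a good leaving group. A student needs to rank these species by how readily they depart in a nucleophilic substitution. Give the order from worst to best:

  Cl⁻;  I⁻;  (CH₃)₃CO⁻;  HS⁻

(CH₃)₃CO⁻ < HS⁻ < Cl⁻ < I⁻

Leaving-group ability tracks the stability of the departed species; conjugate-acid pKₐ is the usual yardstick (lower pKₐ → better LG).
I⁻: pKₐ(HI) ≈ -10 — large, highly polarisable; very weak base
Cl⁻: pKₐ(HCl) ≈ -7
HS⁻: pKₐ(H₂S) ≈ 7
(CH₃)₃CO⁻: pKₐ(t-BuOH) ≈ 18
Reversing gives the worst-to-best order requested.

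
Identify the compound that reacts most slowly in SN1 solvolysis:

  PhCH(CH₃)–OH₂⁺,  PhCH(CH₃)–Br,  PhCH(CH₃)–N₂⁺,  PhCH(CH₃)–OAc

PhCH(CH₃)–OAc

Same R in every case — rank the leaving groups.
Leaving-group ability tracks the stability of the departed species; conjugate-acid pKₐ is the usual yardstick (lower pKₐ → better LG).
PhCH(CH₃)–N₂⁺ loses N₂: no meaningful conjugate acid; N₂ departs as an exceptionally stable neutral molecule
PhCH(CH₃)–Br loses Br⁻: pKₐ(HBr) ≈ -9
PhCH(CH₃)–OH₂⁺ loses H₂O: pKₐ(H₃O⁺) ≈ -1.7
PhCH(CH₃)–OAc loses AcO⁻: pKₐ(CH₃COOH) ≈ 4.8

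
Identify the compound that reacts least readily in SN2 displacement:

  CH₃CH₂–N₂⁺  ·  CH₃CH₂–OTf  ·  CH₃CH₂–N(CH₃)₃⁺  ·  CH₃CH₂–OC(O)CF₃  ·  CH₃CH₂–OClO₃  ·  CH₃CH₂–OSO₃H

The skeletons are identical, so relative rate is governed entirely by leaving-group ability.
Leaving-group ability tracks the stability of the departed species; conjugate-acid pKₐ is the usual yardstick (lower pKₐ → better LG).
CH₃CH₂–N₂⁺ loses N₂: no meaningful conjugate acid; N₂ departs as an exceptionally stable neutral molecule
CH₃CH₂–OTf loses OTf⁻: pKₐ(CF₃SO₃H (triflic acid)) ≈ -14
CH₃CH₂–OClO₃ loses ClO₄⁻: pKₐ(HClO₄) ≈ -10
CH₃CH₂–OSO₃H loses HSO₄⁻: pKₐ(H₂SO₄) ≈ -3
CH₃CH₂–OC(O)CF₃ loses CF₃COO⁻: pKₐ(CF₃COOH) ≈ 0.2
CH₃CH₂–N(CH₃)₃⁺ loses NR'₃: pKₐ(R'₃NH⁺) ≈ 10.7

CH₃CH₂–N(CH₃)₃⁺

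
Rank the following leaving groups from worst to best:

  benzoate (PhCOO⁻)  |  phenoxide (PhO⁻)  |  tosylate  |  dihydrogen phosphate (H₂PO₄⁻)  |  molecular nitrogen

phenoxide (PhO⁻) < benzoate (PhCOO⁻) < dihydrogen phosphate (H₂PO₄⁻) < tosylate < molecular nitrogen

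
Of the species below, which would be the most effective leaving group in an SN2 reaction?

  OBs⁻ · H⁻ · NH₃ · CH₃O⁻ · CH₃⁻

OBs⁻

A good leaving group is a weak base: the lower the pKₐ of its conjugate acid, the more readily it departs.
OBs⁻: pKₐ(p-BrC₆H₄SO₃H) ≈ -2.8
NH₃: pKₐ(NH₄⁺) ≈ 9.2
CH₃O⁻: pKₐ(CH₃OH) ≈ 15.5
H⁻: pKₐ(H₂) ≈ 36
CH₃⁻: pKₐ(CH₄) ≈ 48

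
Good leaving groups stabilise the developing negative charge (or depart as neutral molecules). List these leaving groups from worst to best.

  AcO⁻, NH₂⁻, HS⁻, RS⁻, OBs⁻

NH₂⁻ < RS⁻ < HS⁻ < AcO⁻ < OBs⁻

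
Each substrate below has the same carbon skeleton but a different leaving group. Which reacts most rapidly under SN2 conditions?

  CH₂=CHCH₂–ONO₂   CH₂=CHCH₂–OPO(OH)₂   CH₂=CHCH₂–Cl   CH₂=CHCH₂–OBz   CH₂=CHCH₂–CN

CH₂=CHCH₂–Cl

The skeletons are identical, so relative rate is governed entirely by leaving-group ability.
The more stable X⁻ (or X) is on its own — i.e. the weaker a base it is — the better a leaving group it makes.
CH₂=CHCH₂–Cl loses Cl⁻: pKₐ(HCl) ≈ -7
CH₂=CHCH₂–ONO₂ loses NO₃⁻: pKₐ(HNO₃) ≈ -1.3
CH₂=CHCH₂–OPO(OH)₂ loses H₂PO₄⁻: pKₐ(H₃PO₄) ≈ 2.1
CH₂=CHCH₂–OBz loses PhCOO⁻: pKₐ(C₆H₅COOH) ≈ 4.2
CH₂=CHCH₂–CN loses CN⁻: pKₐ(HCN) ≈ 9.2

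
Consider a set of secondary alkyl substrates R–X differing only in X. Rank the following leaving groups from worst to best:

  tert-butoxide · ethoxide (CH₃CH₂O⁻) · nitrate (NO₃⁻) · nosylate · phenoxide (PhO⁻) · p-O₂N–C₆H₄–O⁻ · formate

tert-butoxide < ethoxide (CH₃CH₂O⁻) < phenoxide (PhO⁻) < p-O₂N–C₆H₄–O⁻ < formate < nitrate (NO₃⁻) < nosylate

Rank by basicity of the departing species: weakest base leaves most easily.
nosylate: pKₐ(p-O₂NC₆H₄SO₃H) ≈ -3.5
nitrate (NO₃⁻): pKₐ(HNO₃) ≈ -1.3
formate: pKₐ(HCOOH) ≈ 3.8
p-O₂N–C₆H₄–O⁻: pKₐ(p-nitrophenol) ≈ 7.2
phenoxide (PhO⁻): pKₐ(C₆H₅OH (phenol)) ≈ 10
ethoxide (CH₃CH₂O⁻): pKₐ(CH₃CH₂OH) ≈ 16
tert-butoxide: pKₐ(t-BuOH) ≈ 18
Listed from poorest to best leaving group as asked.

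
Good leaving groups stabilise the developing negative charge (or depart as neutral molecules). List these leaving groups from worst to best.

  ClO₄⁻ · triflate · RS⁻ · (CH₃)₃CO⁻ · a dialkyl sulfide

(CH₃)₃CO⁻ < RS⁻ < a dialkyl sulfide < ClO₄⁻ < triflate

A good leaving group is a weak base: the lower the pKₐ of its conjugate acid, the more readily it departs.
triflate: pKₐ(CF₃SO₃H (triflic acid)) ≈ -14
ClO₄⁻: pKₐ(HClO₄) ≈ -10
a dialkyl sulfide: pKₐ(R'₂SH⁺) ≈ -7
RS⁻: pKₐ(RSH (a thiol)) ≈ 10.5
(CH₃)₃CO⁻: pKₐ(t-BuOH) ≈ 18
Listed from poorest to best leaving group as asked.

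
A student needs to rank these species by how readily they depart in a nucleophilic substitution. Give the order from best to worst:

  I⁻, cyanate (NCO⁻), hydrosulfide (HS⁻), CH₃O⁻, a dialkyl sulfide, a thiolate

Rank by basicity of the departing species: weakest base leaves most easily.
I⁻: pKₐ(HI) ≈ -10 — large, highly polarisable; very weak base
a dialkyl sulfide: pKₐ(R'₂SH⁺) ≈ -7 — neutral; leaves from a sulfonium salt (R–SR'₂⁺)
cyanate (NCO⁻): pKₐ(HOCN) ≈ 3.5 — resonance between N and O
hydrosulfide (HS⁻): pKₐ(H₂S) ≈ 7 — larger and more polarisable than the oxygen analogue
a thiolate: pKₐ(RSH (a thiol)) ≈ 10.5 — moderately basic; rarely leaves without activation
CH₃O⁻: pKₐ(CH₃OH) ≈ 15.5 — strong base; alkoxides do not leave unassisted

I⁻ > a dialkyl sulfide > cyanate (NCO⁻) > hydrosulfide (HS⁻) > a thiolate > CH₃O⁻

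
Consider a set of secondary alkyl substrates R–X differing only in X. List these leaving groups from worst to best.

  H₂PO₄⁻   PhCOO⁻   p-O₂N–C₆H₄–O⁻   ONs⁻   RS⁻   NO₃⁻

Rank by basicity of the departing species: weakest base leaves most easily.
ONs⁻: pKₐ(p-O₂NC₆H₄SO₃H) ≈ -3.5
NO₃⁻: pKₐ(HNO₃) ≈ -1.3
H₂PO₄⁻: pKₐ(H₃PO₄) ≈ 2.1
PhCOO⁻: pKₐ(C₆H₅COOH) ≈ 4.2
p-O₂N–C₆H₄–O⁻: pKₐ(p-nitrophenol) ≈ 7.2
RS⁻: pKₐ(RSH (a thiol)) ≈ 10.5
Reversing gives the worst-to-best order requested.

RS⁻ < p-O₂N–C₆H₄–O⁻ < PhCOO⁻ < H₂PO₄⁻ < NO₃⁻ < ONs⁻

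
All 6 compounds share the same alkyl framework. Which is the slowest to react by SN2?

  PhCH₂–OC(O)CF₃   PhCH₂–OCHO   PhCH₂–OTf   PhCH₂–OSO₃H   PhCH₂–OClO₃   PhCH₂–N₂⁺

With the same alkyl group throughout, only the leaving group differentiates the rates.
A good leaving group is a weak base: the lower the pKₐ of its conjugate acid, the more readily it departs.
PhCH₂–N₂⁺ loses N₂: no meaningful conjugate acid; N₂ departs as an exceptionally stable neutral molecule
PhCH₂–OTf loses OTf⁻: pKₐ(CF₃SO₃H (triflic acid)) ≈ -14
PhCH₂–OClO₃ loses ClO₄⁻: pKₐ(HClO₄) ≈ -10
PhCH₂–OSO₃H loses HSO₄⁻: pKₐ(H₂SO₄) ≈ -3
PhCH₂–OC(O)CF₃ loses CF₃COO⁻: pKₐ(CF₃COOH) ≈ 0.2
PhCH₂–OCHO loses HCOO⁻: pKₐ(HCOOH) ≈ 3.8

PhCH₂–OCHO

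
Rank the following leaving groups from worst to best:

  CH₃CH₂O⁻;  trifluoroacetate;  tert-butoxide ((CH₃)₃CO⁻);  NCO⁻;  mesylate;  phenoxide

tert-butoxide ((CH₃)₃CO⁻) < CH₃CH₂O⁻ < phenoxide < NCO⁻ < trifluoroacetate < mesylate

mesylate: pKₐ(CH₃SO₃H (MsOH)) ≈ -1.9
trifluoroacetate: pKₐ(CF₃COOH) ≈ 0.2
NCO⁻: pKₐ(HOCN) ≈ 3.5
phenoxide: pKₐ(C₆H₅OH (phenol)) ≈ 10
CH₃CH₂O⁻: pKₐ(CH₃CH₂OH) ≈ 16
tert-butoxide ((CH₃)₃CO⁻): pKₐ(t-BuOH) ≈ 18
Reversing gives the worst-to-best order requested.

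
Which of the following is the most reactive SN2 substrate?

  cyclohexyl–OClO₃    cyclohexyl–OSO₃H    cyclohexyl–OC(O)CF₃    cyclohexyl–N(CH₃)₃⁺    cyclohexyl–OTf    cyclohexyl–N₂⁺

cyclohexyl–N₂⁺

Identical carbon frameworks mean the comparison reduces to leaving-group quality.
Leaving-group ability tracks the stability of the departed species; conjugate-acid pKₐ is the usual yardstick (lower pKₐ → better LG).
cyclohexyl–N₂⁺ loses N₂: no meaningful conjugate acid; N₂ departs as an exceptionally stable neutral molecule
cyclohexyl–OTf loses OTf⁻: pKₐ(CF₃SO₃H (triflic acid)) ≈ -14
cyclohexyl–OClO₃ loses ClO₄⁻: pKₐ(HClO₄) ≈ -10
cyclohexyl–OSO₃H loses HSO₄⁻: pKₐ(H₂SO₄) ≈ -3
cyclohexyl–OC(O)CF₃ loses CF₃COO⁻: pKₐ(CF₃COOH) ≈ 0.2
cyclohexyl–N(CH₃)₃⁺ loses NR'₃: pKₐ(R'₃NH⁺) ≈ 10.7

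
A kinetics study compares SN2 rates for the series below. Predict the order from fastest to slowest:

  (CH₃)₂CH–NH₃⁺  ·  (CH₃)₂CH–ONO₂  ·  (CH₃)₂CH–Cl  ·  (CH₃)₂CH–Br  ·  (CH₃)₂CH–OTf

(CH₃)₂CH–OTf > (CH₃)₂CH–Br > (CH₃)₂CH–Cl > (CH₃)₂CH–ONO₂ > (CH₃)₂CH–NH₃⁺

The skeletons are identical, so relative rate is governed entirely by leaving-group ability.
Leaving-group ability tracks the stability of the departed species; conjugate-acid pKₐ is the usual yardstick (lower pKₐ → better LG).
(CH₃)₂CH–OTf loses OTf⁻: pKₐ(CF₃SO₃H (triflic acid)) ≈ -14
(CH₃)₂CH–Br loses Br⁻: pKₐ(HBr) ≈ -9
(CH₃)₂CH–Cl loses Cl⁻: pKₐ(HCl) ≈ -7
(CH₃)₂CH–ONO₂ loses NO₃⁻: pKₐ(HNO₃) ≈ -1.3
(CH₃)₂CH–NH₃⁺ loses NH₃: pKₐ(NH₄⁺) ≈ 9.2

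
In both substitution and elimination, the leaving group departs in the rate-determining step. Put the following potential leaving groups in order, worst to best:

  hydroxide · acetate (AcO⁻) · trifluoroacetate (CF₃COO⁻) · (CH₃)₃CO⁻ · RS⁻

The more stable X⁻ (or X) is on its own — i.e. the weaker a base it is — the better a leaving group it makes.
trifluoroacetate (CF₃COO⁻): pKₐ(CF₃COOH) ≈ 0.2
acetate (AcO⁻): pKₐ(CH₃COOH) ≈ 4.8
RS⁻: pKₐ(RSH (a thiol)) ≈ 10.5
hydroxide: pKₐ(H₂O) ≈ 15.7
(CH₃)₃CO⁻: pKₐ(t-BuOH) ≈ 18
Listed from poorest to best leaving group as asked.

(CH₃)₃CO⁻ < hydroxide < RS⁻ < acetate (AcO⁻) < trifluoroacetate (CF₃COO⁻)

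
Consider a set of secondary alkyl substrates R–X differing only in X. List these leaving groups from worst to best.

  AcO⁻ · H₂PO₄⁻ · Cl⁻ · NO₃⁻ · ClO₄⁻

AcO⁻ < H₂PO₄⁻ < NO₃⁻ < Cl⁻ < ClO₄⁻

A good leaving group is a weak base: the lower the pKₐ of its conjugate acid, the more readily it departs.
ClO₄⁻: pKₐ(HClO₄) ≈ -10
Cl⁻: pKₐ(HCl) ≈ -7 — moderately weak base
NO₃⁻: pKₐ(HNO₃) ≈ -1.3 — resonance-delocalised over three oxygens
H₂PO₄⁻: pKₐ(H₃PO₄) ≈ 2.1
AcO⁻: pKₐ(CH₃COOH) ≈ 4.8
Listed from poorest to best leaving group as asked.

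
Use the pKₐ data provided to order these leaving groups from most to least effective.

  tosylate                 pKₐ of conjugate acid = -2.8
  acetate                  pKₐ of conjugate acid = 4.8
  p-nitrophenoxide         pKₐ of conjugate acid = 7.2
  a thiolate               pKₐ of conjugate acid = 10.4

Lower conjugate-acid pKₐ ⇒ weaker base ⇒ better leaving group.
Sorting by the given values: tosylate (-2.8), acetate (4.8), p-nitrophenoxide (7.2), a thiolate (10.4).

tosylate > acetate > p-nitrophenoxide > a thiolate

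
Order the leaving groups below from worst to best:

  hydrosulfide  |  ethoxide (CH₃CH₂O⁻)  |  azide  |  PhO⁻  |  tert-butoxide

azide: pKₐ(HN₃) ≈ 4.7 — linear, resonance-stabilised
hydrosulfide: pKₐ(H₂S) ≈ 7
PhO⁻: pKₐ(C₆H₅OH (phenol)) ≈ 10 — resonance into the ring helps, but still a poor LG
ethoxide (CH₃CH₂O⁻): pKₐ(CH₃CH₂OH) ≈ 16 — strong base; alkoxides do not leave unassisted
tert-butoxide: pKₐ(t-BuOH) ≈ 18 — bulky, strongly basic alkoxide
Reversing gives the worst-to-best order requested.

tert-butoxide < ethoxide (CH₃CH₂O⁻) < PhO⁻ < hydrosulfide < azide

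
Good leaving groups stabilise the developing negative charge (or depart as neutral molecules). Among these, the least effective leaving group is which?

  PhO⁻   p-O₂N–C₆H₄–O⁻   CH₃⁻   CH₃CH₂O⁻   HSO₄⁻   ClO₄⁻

ClO₄⁻: pKₐ(HClO₄) ≈ -10
HSO₄⁻: pKₐ(H₂SO₄) ≈ -3
p-O₂N–C₆H₄–O⁻: pKₐ(p-nitrophenol) ≈ 7.2
PhO⁻: pKₐ(C₆H₅OH (phenol)) ≈ 10
CH₃CH₂O⁻: pKₐ(CH₃CH₂OH) ≈ 16
CH₃⁻: pKₐ(CH₄) ≈ 48

CH₃⁻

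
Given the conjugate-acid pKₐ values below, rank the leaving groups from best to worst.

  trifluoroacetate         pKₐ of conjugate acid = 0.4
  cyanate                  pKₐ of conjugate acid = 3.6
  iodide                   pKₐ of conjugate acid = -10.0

iodide > trifluoroacetate > cyanate

Lower conjugate-acid pKₐ ⇒ weaker base ⇒ better leaving group.
Sorting by the given values: iodide (-10.0), trifluoroacetate (0.4), cyanate (3.6).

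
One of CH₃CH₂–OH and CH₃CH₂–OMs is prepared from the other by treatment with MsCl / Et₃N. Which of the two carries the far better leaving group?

CH₃CH₂–OMs

From CH₃CH₂–OH the departing group would be OH⁻ (pKₐ(H₂O) ≈ 15.7). Strong base; essentially never leaves without prior activation.
From CH₃CH₂–OMs the leaving group is OMs⁻ (pKₐ(CH₃SO₃H (MsOH)) ≈ -1.9). Resonance-delocalised alkanesulfonate.
Treatment with MsCl / Et₃N works by converting the hydroxyl into a mesylate, making CH₃CH₂–OMs enormously more reactive.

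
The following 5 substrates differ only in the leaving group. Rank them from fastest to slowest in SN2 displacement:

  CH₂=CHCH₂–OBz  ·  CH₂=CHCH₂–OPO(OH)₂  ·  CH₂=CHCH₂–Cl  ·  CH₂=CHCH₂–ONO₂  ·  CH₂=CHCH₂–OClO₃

Same R in every case — rank the leaving groups.
A good leaving group is a weak base: the lower the pKₐ of its conjugate acid, the more readily it departs.
CH₂=CHCH₂–OClO₃ loses ClO₄⁻: pKₐ(HClO₄) ≈ -10
CH₂=CHCH₂–Cl loses Cl⁻: pKₐ(HCl) ≈ -7
CH₂=CHCH₂–ONO₂ loses NO₃⁻: pKₐ(HNO₃) ≈ -1.3
CH₂=CHCH₂–OPO(OH)₂ loses H₂PO₄⁻: pKₐ(H₃PO₄) ≈ 2.1
CH₂=CHCH₂–OBz loses PhCOO⁻: pKₐ(C₆H₅COOH) ≈ 4.2

CH₂=CHCH₂–OClO₃ > CH₂=CHCH₂–Cl > CH₂=CHCH₂–ONO₂ > CH₂=CHCH₂–OPO(OH)₂ > CH₂=CHCH₂–OBz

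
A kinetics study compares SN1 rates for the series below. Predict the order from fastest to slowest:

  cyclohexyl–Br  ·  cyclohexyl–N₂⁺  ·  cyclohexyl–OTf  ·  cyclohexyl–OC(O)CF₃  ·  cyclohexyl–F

With the same alkyl group throughout, only the leaving group differentiates the rates.
Leaving-group ability tracks the stability of the departed species; conjugate-acid pKₐ is the usual yardstick (lower pKₐ → better LG).
cyclohexyl–N₂⁺ loses N₂: no meaningful conjugate acid; N₂ departs as an exceptionally stable neutral molecule
cyclohexyl–OTf loses OTf⁻: pKₐ(CF₃SO₃H (triflic acid)) ≈ -14
cyclohexyl–Br loses Br⁻: pKₐ(HBr) ≈ -9
cyclohexyl–OC(O)CF₃ loses CF₃COO⁻: pKₐ(CF₃COOH) ≈ 0.2
cyclohexyl–F loses F⁻: pKₐ(HF) ≈ 3.2

cyclohexyl–N₂⁺ > cyclohexyl–OTf > cyclohexyl–Br > cyclohexyl–OC(O)CF₃ > cyclohexyl–F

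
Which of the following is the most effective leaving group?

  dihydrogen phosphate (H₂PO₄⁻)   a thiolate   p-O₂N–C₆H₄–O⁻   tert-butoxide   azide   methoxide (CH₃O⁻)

dihydrogen phosphate (H₂PO₄⁻)

Leaving-group ability tracks the stability of the departed species; conjugate-acid pKₐ is the usual yardstick (lower pKₐ → better LG).
dihydrogen phosphate (H₂PO₄⁻): pKₐ(H₃PO₄) ≈ 2.1
azide: pKₐ(HN₃) ≈ 4.7
p-O₂N–C₆H₄–O⁻: pKₐ(p-nitrophenol) ≈ 7.2
a thiolate: pKₐ(RSH (a thiol)) ≈ 10.5
methoxide (CH₃O⁻): pKₐ(CH₃OH) ≈ 15.5
tert-butoxide: pKₐ(t-BuOH) ≈ 18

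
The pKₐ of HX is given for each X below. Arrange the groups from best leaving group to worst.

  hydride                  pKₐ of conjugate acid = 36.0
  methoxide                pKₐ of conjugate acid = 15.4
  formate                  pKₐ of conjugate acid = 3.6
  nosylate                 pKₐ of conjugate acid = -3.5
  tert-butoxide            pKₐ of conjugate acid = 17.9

Lower conjugate-acid pKₐ ⇒ weaker base ⇒ better leaving group.
Sorting by the given values: nosylate (-3.5), formate (3.6), methoxide (15.4), tert-butoxide (17.9), hydride (36.0).

nosylate > formate > methoxide > tert-butoxide > hydride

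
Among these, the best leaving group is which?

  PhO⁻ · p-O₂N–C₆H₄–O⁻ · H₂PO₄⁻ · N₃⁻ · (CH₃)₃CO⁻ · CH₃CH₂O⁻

H₂PO₄⁻

A good leaving group is a weak base: the lower the pKₐ of its conjugate acid, the more readily it departs.
H₂PO₄⁻: pKₐ(H₃PO₄) ≈ 2.1
N₃⁻: pKₐ(HN₃) ≈ 4.7
p-O₂N–C₆H₄–O⁻: pKₐ(p-nitrophenol) ≈ 7.2
PhO⁻: pKₐ(C₆H₅OH (phenol)) ≈ 10
CH₃CH₂O⁻: pKₐ(CH₃CH₂OH) ≈ 16
(CH₃)₃CO⁻: pKₐ(t-BuOH) ≈ 18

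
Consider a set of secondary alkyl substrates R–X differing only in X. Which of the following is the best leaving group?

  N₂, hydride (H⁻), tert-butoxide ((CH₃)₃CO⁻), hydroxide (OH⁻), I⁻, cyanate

N₂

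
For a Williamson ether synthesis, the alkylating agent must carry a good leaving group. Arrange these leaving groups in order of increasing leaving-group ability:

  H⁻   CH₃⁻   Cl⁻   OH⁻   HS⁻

A good leaving group is a weak base: the lower the pKₐ of its conjugate acid, the more readily it departs.
Cl⁻: pKₐ(HCl) ≈ -7 — moderately weak base
HS⁻: pKₐ(H₂S) ≈ 7
OH⁻: pKₐ(H₂O) ≈ 15.7 — strong base; essentially never leaves without prior activation
H⁻: pKₐ(H₂) ≈ 36
CH₃⁻: pKₐ(CH₄) ≈ 48 — unstabilised carbanion; the worst conceivable leaving group
Listed from poorest to best leaving group as asked.

CH₃⁻ < H⁻ < OH⁻ < HS⁻ < Cl⁻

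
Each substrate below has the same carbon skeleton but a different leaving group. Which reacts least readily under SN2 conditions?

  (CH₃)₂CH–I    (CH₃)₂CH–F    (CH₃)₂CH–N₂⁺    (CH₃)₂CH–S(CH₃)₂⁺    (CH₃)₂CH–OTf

(CH₃)₂CH–F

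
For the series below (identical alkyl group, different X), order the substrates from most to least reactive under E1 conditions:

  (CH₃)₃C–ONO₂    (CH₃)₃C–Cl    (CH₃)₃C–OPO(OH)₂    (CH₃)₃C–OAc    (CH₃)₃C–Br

With the same alkyl group throughout, only the leaving group differentiates the rates.
The more stable X⁻ (or X) is on its own — i.e. the weaker a base it is — the better a leaving group it makes.
(CH₃)₃C–Br loses Br⁻: pKₐ(HBr) ≈ -9
(CH₃)₃C–Cl loses Cl⁻: pKₐ(HCl) ≈ -7
(CH₃)₃C–ONO₂ loses NO₃⁻: pKₐ(HNO₃) ≈ -1.3
(CH₃)₃C–OPO(OH)₂ loses H₂PO₄⁻: pKₐ(H₃PO₄) ≈ 2.1
(CH₃)₃C–OAc loses AcO⁻: pKₐ(CH₃COOH) ≈ 4.8

(CH₃)₃C–Br > (CH₃)₃C–Cl > (CH₃)₃C–ONO₂ > (CH₃)₃C–OPO(OH)₂ > (CH₃)₃C–OAc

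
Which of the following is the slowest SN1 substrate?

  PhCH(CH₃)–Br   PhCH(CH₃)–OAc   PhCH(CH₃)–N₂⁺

Identical carbon frameworks mean the comparison reduces to leaving-group quality.
The more stable X⁻ (or X) is on its own — i.e. the weaker a base it is — the better a leaving group it makes.
PhCH(CH₃)–N₂⁺ loses N₂: no meaningful conjugate acid; N₂ departs as an exceptionally stable neutral molecule
PhCH(CH₃)–Br loses Br⁻: pKₐ(HBr) ≈ -9
PhCH(CH₃)–OAc loses AcO⁻: pKₐ(CH₃COOH) ≈ 4.8

PhCH(CH₃)–OAc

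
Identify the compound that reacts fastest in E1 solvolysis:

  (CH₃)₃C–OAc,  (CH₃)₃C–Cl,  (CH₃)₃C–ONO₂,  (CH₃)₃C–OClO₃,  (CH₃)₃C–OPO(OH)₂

Same R in every case — rank the leaving groups.
Leaving-group ability tracks the stability of the departed species; conjugate-acid pKₐ is the usual yardstick (lower pKₐ → better LG).
(CH₃)₃C–OClO₃ loses ClO₄⁻: pKₐ(HClO₄) ≈ -10
(CH₃)₃C–Cl loses Cl⁻: pKₐ(HCl) ≈ -7
(CH₃)₃C–ONO₂ loses NO₃⁻: pKₐ(HNO₃) ≈ -1.3
(CH₃)₃C–OPO(OH)₂ loses H₂PO₄⁻: pKₐ(H₃PO₄) ≈ 2.1
(CH₃)₃C–OAc loses AcO⁻: pKₐ(CH₃COOH) ≈ 4.8

(CH₃)₃C–OClO₃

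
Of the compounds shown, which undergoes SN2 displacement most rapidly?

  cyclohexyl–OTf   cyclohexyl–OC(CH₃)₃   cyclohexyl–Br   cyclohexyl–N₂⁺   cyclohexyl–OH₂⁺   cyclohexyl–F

Same R in every case — rank the leaving groups.
The more stable X⁻ (or X) is on its own — i.e. the weaker a base it is — the better a leaving group it makes.
cyclohexyl–N₂⁺ loses N₂: no meaningful conjugate acid; N₂ departs as an exceptionally stable neutral molecule
cyclohexyl–OTf loses OTf⁻: pKₐ(CF₃SO₃H (triflic acid)) ≈ -14
cyclohexyl–Br loses Br⁻: pKₐ(HBr) ≈ -9
cyclohexyl–OH₂⁺ loses H₂O: pKₐ(H₃O⁺) ≈ -1.7
cyclohexyl–F loses F⁻: pKₐ(HF) ≈ 3.2
cyclohexyl–OC(CH₃)₃ loses (CH₃)₃CO⁻: pKₐ(t-BuOH) ≈ 18

cyclohexyl–N₂⁺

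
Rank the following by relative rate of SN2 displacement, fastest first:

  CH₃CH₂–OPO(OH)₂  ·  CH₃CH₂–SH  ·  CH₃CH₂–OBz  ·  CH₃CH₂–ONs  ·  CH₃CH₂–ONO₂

With the same alkyl group throughout, only the leaving group differentiates the rates.
A good leaving group is a weak base: the lower the pKₐ of its conjugate acid, the more readily it departs.
CH₃CH₂–ONs loses ONs⁻: pKₐ(p-O₂NC₆H₄SO₃H) ≈ -3.5
CH₃CH₂–ONO₂ loses NO₃⁻: pKₐ(HNO₃) ≈ -1.3
CH₃CH₂–OPO(OH)₂ loses H₂PO₄⁻: pKₐ(H₃PO₄) ≈ 2.1
CH₃CH₂–OBz loses PhCOO⁻: pKₐ(C₆H₅COOH) ≈ 4.2
CH₃CH₂–SH loses HS⁻: pKₐ(H₂S) ≈ 7

CH₃CH₂–ONs > CH₃CH₂–ONO₂ > CH₃CH₂–OPO(OH)₂ > CH₃CH₂–OBz > CH₃CH₂–SH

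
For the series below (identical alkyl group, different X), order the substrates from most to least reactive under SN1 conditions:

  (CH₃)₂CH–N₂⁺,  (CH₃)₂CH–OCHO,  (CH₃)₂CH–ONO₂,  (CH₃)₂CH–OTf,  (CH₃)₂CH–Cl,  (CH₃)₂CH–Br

(CH₃)₂CH–N₂⁺ > (CH₃)₂CH–OTf > (CH₃)₂CH–Br > (CH₃)₂CH–Cl > (CH₃)₂CH–ONO₂ > (CH₃)₂CH–OCHO

With the same alkyl group throughout, only the leaving group differentiates the rates.
The more stable X⁻ (or X) is on its own — i.e. the weaker a base it is — the better a leaving group it makes.
(CH₃)₂CH–N₂⁺ loses N₂: no meaningful conjugate acid; N₂ departs as an exceptionally stable neutral molecule
(CH₃)₂CH–OTf loses OTf⁻: pKₐ(CF₃SO₃H (triflic acid)) ≈ -14
(CH₃)₂CH–Br loses Br⁻: pKₐ(HBr) ≈ -9
(CH₃)₂CH–Cl loses Cl⁻: pKₐ(HCl) ≈ -7
(CH₃)₂CH–ONO₂ loses NO₃⁻: pKₐ(HNO₃) ≈ -1.3
(CH₃)₂CH–OCHO loses HCOO⁻: pKₐ(HCOOH) ≈ 3.8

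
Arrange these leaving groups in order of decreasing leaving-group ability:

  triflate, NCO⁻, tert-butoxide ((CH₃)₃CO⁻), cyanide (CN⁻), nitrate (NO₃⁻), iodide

triflate > iodide > nitrate (NO₃⁻) > NCO⁻ > cyanide (CN⁻) > tert-butoxide ((CH₃)₃CO⁻)

Leaving-group ability tracks the stability of the departed species; conjugate-acid pKₐ is the usual yardstick (lower pKₐ → better LG).
triflate: pKₐ(CF₃SO₃H (triflic acid)) ≈ -14 — charge spread over three oxygens and a CF₃ group; the premier leaving group in synthesis
iodide: pKₐ(HI) ≈ -10
nitrate (NO₃⁻): pKₐ(HNO₃) ≈ -1.3
NCO⁻: pKₐ(HOCN) ≈ 3.5 — resonance between N and O
cyanide (CN⁻): pKₐ(HCN) ≈ 9.2
tert-butoxide ((CH₃)₃CO⁻): pKₐ(t-BuOH) ≈ 18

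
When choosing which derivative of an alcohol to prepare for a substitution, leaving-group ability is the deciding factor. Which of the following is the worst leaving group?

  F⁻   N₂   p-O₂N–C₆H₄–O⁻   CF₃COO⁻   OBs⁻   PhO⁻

N₂: no meaningful conjugate acid; N₂ departs as an exceptionally stable neutral molecule
OBs⁻: pKₐ(p-BrC₆H₄SO₃H) ≈ -2.8
CF₃COO⁻: pKₐ(CF₃COOH) ≈ 0.2
F⁻: pKₐ(HF) ≈ 3.2
p-O₂N–C₆H₄–O⁻: pKₐ(p-nitrophenol) ≈ 7.2
PhO⁻: pKₐ(C₆H₅OH (phenol)) ≈ 10

PhO⁻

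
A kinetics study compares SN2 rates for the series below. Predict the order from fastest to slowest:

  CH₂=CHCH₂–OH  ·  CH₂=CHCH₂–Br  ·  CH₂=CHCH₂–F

CH₂=CHCH₂–Br > CH₂=CHCH₂–F > CH₂=CHCH₂–OH

The skeletons are identical, so relative rate is governed entirely by leaving-group ability.
Leaving-group ability tracks the stability of the departed species; conjugate-acid pKₐ is the usual yardstick (lower pKₐ → better LG).
CH₂=CHCH₂–Br loses Br⁻: pKₐ(HBr) ≈ -9
CH₂=CHCH₂–F loses F⁻: pKₐ(HF) ≈ 3.2
CH₂=CHCH₂–OH loses OH⁻: pKₐ(H₂O) ≈ 15.7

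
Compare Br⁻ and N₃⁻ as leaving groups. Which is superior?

Br⁻ is the better leaving group.
pKₐ(HBr) ≈ -9 versus pKₐ(HN₃) ≈ 4.7: Br⁻ is the much weaker base.
Weak base; good leaving group.

Br⁻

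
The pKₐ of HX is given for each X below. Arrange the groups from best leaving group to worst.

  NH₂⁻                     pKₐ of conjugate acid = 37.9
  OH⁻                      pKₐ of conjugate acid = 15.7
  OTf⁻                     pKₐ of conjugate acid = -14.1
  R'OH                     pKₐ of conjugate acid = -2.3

Lower conjugate-acid pKₐ ⇒ weaker base ⇒ better leaving group.
Sorting by the given values: OTf⁻ (-14.1), R'OH (-2.3), OH⁻ (15.7), NH₂⁻ (37.9).

OTf⁻ > R'OH > OH⁻ > NH₂⁻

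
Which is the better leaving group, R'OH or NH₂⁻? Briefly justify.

R'OH

R'OH is the better leaving group.
pKₐ(R'OH₂⁺) ≈ -2.4 versus pKₐ(NH₃) ≈ 38: R'OH is the much weaker base.
Neutral; leaves from a protonated ether (an oxonium ion, R–O(H)R'⁺).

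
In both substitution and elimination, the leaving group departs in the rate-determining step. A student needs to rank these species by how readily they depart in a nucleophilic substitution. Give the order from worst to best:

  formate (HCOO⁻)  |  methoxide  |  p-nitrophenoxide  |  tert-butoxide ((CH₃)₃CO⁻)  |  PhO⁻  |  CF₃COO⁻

tert-butoxide ((CH₃)₃CO⁻) < methoxide < PhO⁻ < p-nitrophenoxide < formate (HCOO⁻) < CF₃COO⁻

Leaving-group ability tracks the stability of the departed species; conjugate-acid pKₐ is the usual yardstick (lower pKₐ → better LG).
CF₃COO⁻: pKₐ(CF₃COOH) ≈ 0.2
formate (HCOO⁻): pKₐ(HCOOH) ≈ 3.8
p-nitrophenoxide: pKₐ(p-nitrophenol) ≈ 7.2
PhO⁻: pKₐ(C₆H₅OH (phenol)) ≈ 10
methoxide: pKₐ(CH₃OH) ≈ 15.5
tert-butoxide ((CH₃)₃CO⁻): pKₐ(t-BuOH) ≈ 18
Listed from poorest to best leaving group as asked.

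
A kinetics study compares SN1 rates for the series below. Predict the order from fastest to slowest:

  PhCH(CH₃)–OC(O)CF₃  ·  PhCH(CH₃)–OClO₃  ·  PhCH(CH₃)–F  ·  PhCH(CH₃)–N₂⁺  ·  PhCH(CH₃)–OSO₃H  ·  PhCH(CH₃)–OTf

PhCH(CH₃)–N₂⁺ > PhCH(CH₃)–OTf > PhCH(CH₃)–OClO₃ > PhCH(CH₃)–OSO₃H > PhCH(CH₃)–OC(O)CF₃ > PhCH(CH₃)–F

With the same alkyl group throughout, only the leaving group differentiates the rates.
A good leaving group is a weak base: the lower the pKₐ of its conjugate acid, the more readily it departs.
PhCH(CH₃)–N₂⁺ loses N₂: no meaningful conjugate acid; N₂ departs as an exceptionally stable neutral molecule
PhCH(CH₃)–OTf loses OTf⁻: pKₐ(CF₃SO₃H (triflic acid)) ≈ -14
PhCH(CH₃)–OClO₃ loses ClO₄⁻: pKₐ(HClO₄) ≈ -10
PhCH(CH₃)–OSO₃H loses HSO₄⁻: pKₐ(H₂SO₄) ≈ -3
PhCH(CH₃)–OC(O)CF₃ loses CF₃COO⁻: pKₐ(CF₃COOH) ≈ 0.2
PhCH(CH₃)–F loses F⁻: pKₐ(HF) ≈ 3.2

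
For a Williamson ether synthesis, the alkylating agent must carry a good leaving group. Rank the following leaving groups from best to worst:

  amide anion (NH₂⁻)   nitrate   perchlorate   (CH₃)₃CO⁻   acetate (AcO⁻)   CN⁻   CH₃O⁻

perchlorate > nitrate > acetate (AcO⁻) > CN⁻ > CH₃O⁻ > (CH₃)₃CO⁻ > amide anion (NH₂⁻)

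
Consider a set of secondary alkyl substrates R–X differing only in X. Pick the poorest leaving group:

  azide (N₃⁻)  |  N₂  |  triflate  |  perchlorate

azide (N₃⁻)

Rank by basicity of the departing species: weakest base leaves most easily.
N₂: no meaningful conjugate acid; N₂ departs as an exceptionally stable neutral molecule
triflate: pKₐ(CF₃SO₃H (triflic acid)) ≈ -14
perchlorate: pKₐ(HClO₄) ≈ -10
azide (N₃⁻): pKₐ(HN₃) ≈ 4.7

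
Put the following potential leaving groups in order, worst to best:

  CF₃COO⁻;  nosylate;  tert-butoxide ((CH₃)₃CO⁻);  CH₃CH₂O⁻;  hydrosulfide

nosylate: pKₐ(p-O₂NC₆H₄SO₃H) ≈ -3.5 — p-nitro group further stabilises the sulfonate
CF₃COO⁻: pKₐ(CF₃COOH) ≈ 0.2
hydrosulfide: pKₐ(H₂S) ≈ 7 — larger and more polarisable than the oxygen analogue
CH₃CH₂O⁻: pKₐ(CH₃CH₂OH) ≈ 16 — strong base; alkoxides do not leave unassisted
tert-butoxide ((CH₃)₃CO⁻): pKₐ(t-BuOH) ≈ 18 — bulky, strongly basic alkoxide
The question asks for worst first, so the sequence is read in increasing leaving-group ability.

tert-butoxide ((CH₃)₃CO⁻) < CH₃CH₂O⁻ < hydrosulfide < CF₃COO⁻ < nosylate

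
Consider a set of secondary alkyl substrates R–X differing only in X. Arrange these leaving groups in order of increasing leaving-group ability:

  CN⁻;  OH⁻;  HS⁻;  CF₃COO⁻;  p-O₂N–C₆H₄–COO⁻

OH⁻ < CN⁻ < HS⁻ < p-O₂N–C₆H₄–COO⁻ < CF₃COO⁻

Leaving-group ability tracks the stability of the departed species; conjugate-acid pKₐ is the usual yardstick (lower pKₐ → better LG).
CF₃COO⁻: pKₐ(CF₃COOH) ≈ 0.2
p-O₂N–C₆H₄–COO⁻: pKₐ(p-nitrobenzoic acid) ≈ 3.4
HS⁻: pKₐ(H₂S) ≈ 7
CN⁻: pKₐ(HCN) ≈ 9.2
OH⁻: pKₐ(H₂O) ≈ 15.7
Reversing gives the worst-to-best order requested.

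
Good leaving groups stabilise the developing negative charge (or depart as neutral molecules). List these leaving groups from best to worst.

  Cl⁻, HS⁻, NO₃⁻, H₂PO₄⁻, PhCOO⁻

Cl⁻ > NO₃⁻ > H₂PO₄⁻ > PhCOO⁻ > HS⁻

Cl⁻: pKₐ(HCl) ≈ -7
NO₃⁻: pKₐ(HNO₃) ≈ -1.3
H₂PO₄⁻: pKₐ(H₃PO₄) ≈ 2.1
PhCOO⁻: pKₐ(C₆H₅COOH) ≈ 4.2
HS⁻: pKₐ(H₂S) ≈ 7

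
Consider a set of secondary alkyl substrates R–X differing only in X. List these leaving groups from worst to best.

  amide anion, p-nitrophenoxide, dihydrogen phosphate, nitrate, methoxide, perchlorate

amide anion < methoxide < p-nitrophenoxide < dihydrogen phosphate < nitrate < perchlorate

perchlorate: pKₐ(HClO₄) ≈ -10
nitrate: pKₐ(HNO₃) ≈ -1.3
dihydrogen phosphate: pKₐ(H₃PO₄) ≈ 2.1
p-nitrophenoxide: pKₐ(p-nitrophenol) ≈ 7.2
methoxide: pKₐ(CH₃OH) ≈ 15.5
amide anion: pKₐ(NH₃) ≈ 38
Reversing gives the worst-to-best order requested.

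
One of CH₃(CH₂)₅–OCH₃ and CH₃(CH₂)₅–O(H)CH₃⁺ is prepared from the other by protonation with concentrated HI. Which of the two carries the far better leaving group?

From CH₃(CH₂)₅–OCH₃ the departing group would be CH₃O⁻ (pKₐ(CH₃OH) ≈ 15.5). Strong base; alkoxides do not leave unassisted.
From CH₃(CH₂)₅–O(H)CH₃⁺ the leaving group is R'OH (pKₐ(R'OH₂⁺) ≈ -2.4). Neutral; leaves from a protonated ether (an oxonium ion, R–O(H)R'⁺).
Protonation with concentrated HI works by allowing neutral methanol, rather than methoxide, to depart, making CH₃(CH₂)₅–O(H)CH₃⁺ enormously more reactive.

CH₃(CH₂)₅–O(H)CH₃⁺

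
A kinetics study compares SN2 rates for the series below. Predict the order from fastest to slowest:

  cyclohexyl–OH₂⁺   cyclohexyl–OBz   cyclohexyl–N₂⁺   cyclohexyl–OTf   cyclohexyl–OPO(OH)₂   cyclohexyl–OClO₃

cyclohexyl–N₂⁺ > cyclohexyl–OTf > cyclohexyl–OClO₃ > cyclohexyl–OH₂⁺ > cyclohexyl–OPO(OH)₂ > cyclohexyl–OBz

The skeletons are identical, so relative rate is governed entirely by leaving-group ability.
Leaving-group ability tracks the stability of the departed species; conjugate-acid pKₐ is the usual yardstick (lower pKₐ → better LG).
cyclohexyl–N₂⁺ loses N₂: no meaningful conjugate acid; N₂ departs as an exceptionally stable neutral molecule
cyclohexyl–OTf loses OTf⁻: pKₐ(CF₃SO₃H (triflic acid)) ≈ -14
cyclohexyl–OClO₃ loses ClO₄⁻: pKₐ(HClO₄) ≈ -10
cyclohexyl–OH₂⁺ loses H₂O: pKₐ(H₃O⁺) ≈ -1.7
cyclohexyl–OPO(OH)₂ loses H₂PO₄⁻: pKₐ(H₃PO₄) ≈ 2.1
cyclohexyl–OBz loses PhCOO⁻: pKₐ(C₆H₅COOH) ≈ 4.2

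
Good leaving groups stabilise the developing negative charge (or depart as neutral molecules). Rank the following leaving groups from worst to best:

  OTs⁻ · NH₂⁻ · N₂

NH₂⁻ < OTs⁻ < N₂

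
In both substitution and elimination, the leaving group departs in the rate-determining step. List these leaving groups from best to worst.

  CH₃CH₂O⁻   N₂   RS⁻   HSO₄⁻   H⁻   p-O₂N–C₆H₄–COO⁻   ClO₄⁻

N₂ > ClO₄⁻ > HSO₄⁻ > p-O₂N–C₆H₄–COO⁻ > RS⁻ > CH₃CH₂O⁻ > H⁻

Rank by basicity of the departing species: weakest base leaves most easily.
N₂: no meaningful conjugate acid; N₂ departs as an exceptionally stable neutral molecule
ClO₄⁻: pKₐ(HClO₄) ≈ -10
HSO₄⁻: pKₐ(H₂SO₄) ≈ -3
p-O₂N–C₆H₄–COO⁻: pKₐ(p-nitrobenzoic acid) ≈ 3.4
RS⁻: pKₐ(RSH (a thiol)) ≈ 10.5
CH₃CH₂O⁻: pKₐ(CH₃CH₂OH) ≈ 16
H⁻: pKₐ(H₂) ≈ 36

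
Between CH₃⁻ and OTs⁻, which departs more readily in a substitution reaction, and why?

OTs⁻

OTs⁻ is the better leaving group.
pKₐ(p-CH₃C₆H₄SO₃H (TsOH)) ≈ -2.8 versus pKₐ(CH₄) ≈ 48: OTs⁻ is the much weaker base.
Resonance-delocalised arenesulfonate.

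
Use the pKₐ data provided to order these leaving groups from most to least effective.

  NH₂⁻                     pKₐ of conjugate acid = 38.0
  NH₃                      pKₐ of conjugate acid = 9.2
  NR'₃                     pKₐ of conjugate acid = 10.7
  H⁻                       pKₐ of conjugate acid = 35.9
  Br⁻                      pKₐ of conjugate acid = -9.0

Br⁻ > NH₃ > NR'₃ > H⁻ > NH₂⁻

Lower conjugate-acid pKₐ ⇒ weaker base ⇒ better leaving group.
Sorting by the given values: Br⁻ (-9.0), NH₃ (9.2), NR'₃ (10.7), H⁻ (35.9), NH₂⁻ (38.0).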